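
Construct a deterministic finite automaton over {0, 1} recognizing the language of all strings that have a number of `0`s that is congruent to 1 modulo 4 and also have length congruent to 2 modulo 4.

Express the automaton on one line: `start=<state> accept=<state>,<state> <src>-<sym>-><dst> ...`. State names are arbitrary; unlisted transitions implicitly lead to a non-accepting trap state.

Run two small machines in parallel and take their product. One (4 states) tracks the count of `0`s modulo 4; the other (4 states) tracks the input length modulo 4. Each combined state is a pair, one component from each; accept when both components accept.
A 16-state machine:
          0    1  
>  q0     q1   q2 
   q1     q3   q4 
   q2     q4   q5 
   q3     q6   q7 
 * q4     q7   q8 
   q5     q8   q9 
   q6     q0  q10 
   q7    q10  q11 
   q8    q11  q12 
   q9    q12   q0 
   q10    q2  q13 
   q11   q13  q14 
   q12   q14   q1 
   q13    q5  q15 
   q14   q15   q3 
   q15    q9   q6 
(> = start, * = accepting)

start=q0 accept=q4 q0-0->q1 q0-1->q2 q1-0->q3 q1-1->q4 q2-0->q4 q2-1->q5 q3-0->q6 q3-1->q7 q4-0->q7 q4-1->q8 q5-0->q8 q5-1->q9 q6-0->q0 q6-1->q10 q7-0->q10 q7-1->q11 q8-0->q11 q8-1->q12 q9-0->q12 q9-1->q0 q10-0->q2 q10-1->q13 q11-0->q13 q11-1->q14 q12-0->q14 q12-1->q1 q13-0->q5 q13-1->q15 q14-0->q15 q14-1->q3 q15-0->q9 q15-1->q6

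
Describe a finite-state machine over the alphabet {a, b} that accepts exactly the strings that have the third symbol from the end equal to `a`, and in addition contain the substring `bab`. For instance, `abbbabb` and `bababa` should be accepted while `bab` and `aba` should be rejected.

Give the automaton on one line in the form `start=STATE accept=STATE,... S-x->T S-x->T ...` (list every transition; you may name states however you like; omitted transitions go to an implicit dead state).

Run two small machines in parallel and take their product. One (15 states) tracks the last 3 symbols read; the other (4 states) tracks whether and how much of `bab` has been seen. Each combined state is a pair, one component from each; accept when both components accept.
A 22-state machine:
          a    b  
>  s0     s1   s2 
   s1     s3   s4 
   s2     s5   s6 
   s3     s7   s8 
   s4     s9  s10 
   s5    s11  s12 
   s6    s13  s14 
   s7     s7   s8 
   s8     s9  s10 
   s9    s11  s12 
   s10   s13  s14 
   s11    s7   s8 
   s12   s15  s16 
   s13   s11  s12 
   s14   s13  s14 
 * s15   s17  s12 
 * s16   s18  s19 
   s17   s20  s21 
   s18   s17  s12 
   s19   s18  s19 
 * s20   s20  s21 
 * s21   s15  s16 
(> = start, * = accepting)

start=s0 accept=s15,s16,s20,s21 s0-a->s1 s0-b->s2 s1-a->s3 s1-b->s4 s2-a->s5 s2-b->s6 s3-a->s7 s3-b->s8 s4-a->s9 s4-b->s10 s5-a->s11 s5-b->s12 s6-a->s13 s6-b->s14 s7-a->s7 s7-b->s8 s8-a->s9 s8-b->s10 s9-a->s11 s9-b->s12 s10-a->s13 s10-b->s14 s11-a->s7 s11-b->s8 s12-a->s15 s12-b->s16 s13-a->s11 s13-b->s12 s14-a->s13 s14-b->s14 s15-a->s17 s15-b->s12 s16-a->s18 s16-b->s19 s17-a->s20 s17-b->s21 s18-a->s17 s18-b->s12 s19-a->s18 s19-b->s19 s20-a->s20 s20-b->s21 s21-a->s15 s21-b->s16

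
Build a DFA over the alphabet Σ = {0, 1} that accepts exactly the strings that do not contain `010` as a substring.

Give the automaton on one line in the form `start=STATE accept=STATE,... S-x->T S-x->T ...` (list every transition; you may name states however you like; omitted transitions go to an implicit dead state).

start=q0 accept=q0,q1,q2 q0-0->q1 q0-1->q0 q1-0->q1 q1-1->q2 q2-0->q3 q2-1->q0 q3-0->q3 q3-1->q3

This is the complement of 'contains `010`'. Use the same substring-matching states — q0 through q3 holding how much of `010` has just been matched — but flip the accepting set: everything except the trap q3 accepts.
A 4-state machine:
        0   1  
>* q0   q1  q0 
 * q1   q1  q2 
 * q2   q3  q0 
   q3   q3  q3 
(> = start, * = accepting)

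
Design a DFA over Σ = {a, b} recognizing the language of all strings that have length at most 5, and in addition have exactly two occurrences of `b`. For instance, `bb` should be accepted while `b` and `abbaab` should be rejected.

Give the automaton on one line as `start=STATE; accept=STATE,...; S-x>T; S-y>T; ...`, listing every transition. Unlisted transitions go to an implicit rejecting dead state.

start=S0; accept=S5,S8,S11,S12; S0-a>S1; S0-b>S2; S1-a>S3; S1-b>S4; S2-a>S4; S2-b>S5; S3-a>S6; S3-b>S7; S4-a>S7; S4-b>S8; S5-a>S8; S5-b>S9; S6-a>S9; S6-b>S10; S7-a>S10; S7-b>S11; S8-a>S11; S8-b>S9; S9-a>S9; S9-b>S9; S10-a>S9; S10-b>S12; S11-a>S12; S11-b>S9; S12-a>S9; S12-b>S9

Build one automaton per condition and run them in lockstep. The first has 7 states tracking the input length, saturating at 6; the second has 4 states tracking the count of `b`s, saturating at 3. A product state is a pair (one from each), accepting exactly when both do. After merging equivalent states the machine shrinks.
With 13 states:
          a    b  
>  S0     S1   S2 
   S1     S3   S4 
   S2     S4   S5 
   S3     S6   S7 
   S4     S7   S8 
 * S5     S8   S9 
   S6     S9  S10 
   S7    S10  S11 
 * S8    S11   S9 
   S9     S9   S9 
   S10    S9  S12 
 * S11   S12   S9 
 * S12    S9   S9 
(> = start, * = accepting)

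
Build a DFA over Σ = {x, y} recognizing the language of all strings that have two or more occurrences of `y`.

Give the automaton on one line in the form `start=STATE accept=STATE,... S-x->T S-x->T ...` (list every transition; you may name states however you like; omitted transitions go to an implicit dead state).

Count `y`s, saturating at 3: states A through C mean 0 through 2 `y`s seen; D means more than 2. Each `y` increments (capped at D); other symbols loop. Accept from {C, D}.
       x  y 
>  A   A  B 
   B   B  C 
 * C   C  D 
 * D   D  D 
(> = start, * = accepting)

start=A accept=C,D A-x->A A-y->B B-x->B B-y->C C-x->C C-y->D D-x->D D-y->D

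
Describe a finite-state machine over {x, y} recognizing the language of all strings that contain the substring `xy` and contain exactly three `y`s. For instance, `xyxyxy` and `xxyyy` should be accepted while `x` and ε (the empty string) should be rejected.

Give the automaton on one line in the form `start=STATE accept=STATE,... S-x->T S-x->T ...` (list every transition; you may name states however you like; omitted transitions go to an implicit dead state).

Handle the two conditions separately and then intersect. One (3 states) tracks whether and how much of `xy` has been seen; the other (5 states) tracks the count of `y`s, saturating at 4. Each combined state is a pair, one component from each; accept when both components accept. Minimizing collapses redundant product states.
With 8 states:
        x   y  
>  s0   s1  s2 
   s1   s1  s3 
   s2   s3  s4 
   s3   s3  s5 
   s4   s5  s6 
   s5   s5  s7 
   s6   s6  s6 
 * s7   s7  s6 
(> = start, * = accepting)

start=s0 accept=s7 s0-x->s1 s0-y->s2 s1-x->s1 s1-y->s3 s2-x->s3 s2-y->s4 s3-x->s3 s3-y->s5 s4-x->s5 s4-y->s6 s5-x->s5 s5-y->s7 s6-x->s6 s6-y->s6 s7-x->s7 s7-y->s6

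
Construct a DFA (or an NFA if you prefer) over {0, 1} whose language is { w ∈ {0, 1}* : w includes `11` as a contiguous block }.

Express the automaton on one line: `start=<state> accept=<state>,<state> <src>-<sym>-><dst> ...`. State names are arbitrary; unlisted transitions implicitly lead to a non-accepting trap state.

start=s0 accept=s2 s0-0->s0 s0-1->s1 s1-0->s0 s1-1->s2 s2-0->s2 s2-1->s2

States s0..s1 record the length of the longest prefix of `11` that matches the current input suffix. Reaching s2 means `11` has been seen, and we stay there forever. Accept from s2.
3 states suffice.
        0   1  
>  s0   s0  s1 
   s1   s0  s2 
 * s2   s2  s2 
(> = start, * = accepting)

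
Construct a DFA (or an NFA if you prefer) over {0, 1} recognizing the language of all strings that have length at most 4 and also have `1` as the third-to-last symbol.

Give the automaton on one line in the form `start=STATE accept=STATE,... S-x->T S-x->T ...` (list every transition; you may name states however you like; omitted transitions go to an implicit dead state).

start=q0 accept=q7,q8 q0-0->q1 q0-1->q2 q1-0->q3 q1-1->q4 q2-0->q5 q2-1->q6 q3-0->q3 q3-1->q3 q4-0->q5 q4-1->q5 q5-0->q7 q5-1->q7 q6-0->q8 q6-1->q8 q7-0->q3 q7-1->q3 q8-0->q7 q8-1->q7

Run two small machines in parallel and take their product. The first has 6 states tracking the input length, saturating at 5; the second has 15 states tracking the last 3 symbols read. A product state is a pair (one from each), accepting exactly when both do. Minimizing collapses redundant product states.
With 9 states:
        0   1  
>  q0   q1  q2 
   q1   q3  q4 
   q2   q5  q6 
   q3   q3  q3 
   q4   q5  q5 
   q5   q7  q7 
   q6   q8  q8 
 * q7   q3  q3 
 * q8   q7  q7 
(> = start, * = accepting)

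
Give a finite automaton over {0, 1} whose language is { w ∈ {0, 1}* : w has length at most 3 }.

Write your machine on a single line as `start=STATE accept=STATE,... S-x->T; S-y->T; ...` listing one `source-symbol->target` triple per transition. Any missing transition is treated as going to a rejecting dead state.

start=s0; accept=s0,s1,s2,s3; s0-0->s1; s0-1->s1; s1-0->s2; s1-1->s2; s2-0->s3; s2-1->s3; s3-0->s4; s3-1->s4; s4-0->s4; s4-1->s4

Count input length up to 4: every symbol moves from s0 toward s4, which means 'more than 3' and absorbs. Accept from {s0, s1, s2, s3}.
A 5-state machine:
        0   1  
>* s0   s1  s1 
 * s1   s2  s2 
 * s2   s3  s3 
 * s3   s4  s4 
   s4   s4  s4 
(> = start, * = accepting)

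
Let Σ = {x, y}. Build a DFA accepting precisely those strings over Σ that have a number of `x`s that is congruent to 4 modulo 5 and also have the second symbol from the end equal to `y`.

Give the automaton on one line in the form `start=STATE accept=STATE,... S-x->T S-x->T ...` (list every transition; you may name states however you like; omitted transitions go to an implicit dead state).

start=q0 accept=q7,q8 q0-x->q1 q0-y->q0 q1-x->q2 q1-y->q1 q2-x->q3 q2-y->q2 q3-x->q4 q3-y->q5 q4-x->q0 q4-y->q6 q5-x->q7 q5-y->q5 q6-x->q0 q6-y->q8 q7-x->q0 q7-y->q6 q8-x->q0 q8-y->q8

Handle the two conditions separately and then intersect. The first has 5 states tracking the count of `x`s modulo 5; the second has 7 states tracking the last 2 symbols read. A product state is a pair (one from each), accepting exactly when both do. Minimizing collapses redundant product states.
        x   y  
>  q0   q1  q0 
   q1   q2  q1 
   q2   q3  q2 
   q3   q4  q5 
   q4   q0  q6 
   q5   q7  q5 
   q6   q0  q8 
 * q7   q0  q6 
 * q8   q0  q8 
(> = start, * = accepting)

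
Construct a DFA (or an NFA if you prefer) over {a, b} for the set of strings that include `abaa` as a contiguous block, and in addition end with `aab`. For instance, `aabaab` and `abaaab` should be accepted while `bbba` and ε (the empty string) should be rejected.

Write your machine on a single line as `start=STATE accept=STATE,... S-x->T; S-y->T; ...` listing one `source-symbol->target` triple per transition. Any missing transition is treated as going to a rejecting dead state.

Run two small machines in parallel and take their product. One (5 states) tracks whether and how much of `abaa` has been seen; the other (4 states) tracks how much of the suffix `aab` has currently been matched. Each combined state is a pair, one component from each; accept when both components accept. Equivalent product states are then merged.
With 8 states:
        a   b  
>  S0   S1  S0 
   S1   S1  S2 
   S2   S3  S0 
   S3   S4  S2 
   S4   S4  S5 
 * S5   S6  S7 
   S6   S4  S7 
   S7   S6  S7 
(> = start, * = accepting)

start=S0; accept=S5; S0-a->S1; S0-b->S0; S1-a->S1; S1-b->S2; S2-a->S3; S2-b->S0; S3-a->S4; S3-b->S2; S4-a->S4; S4-b->S5; S5-a->S6; S5-b->S7; S6-a->S4; S6-b->S7; S7-a->S6; S7-b->S7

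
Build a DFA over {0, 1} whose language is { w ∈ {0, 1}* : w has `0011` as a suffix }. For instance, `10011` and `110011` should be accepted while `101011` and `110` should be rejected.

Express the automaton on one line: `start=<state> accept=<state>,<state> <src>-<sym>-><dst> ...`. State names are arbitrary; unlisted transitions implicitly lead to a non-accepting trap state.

Let each state record the length of the longest suffix of the input read so far that is also a prefix of `0011`. B means the last symbol is `0`; C means the last 2 symbols are `00`; D means the last 3 symbols are `001`; E means the last 4 symbols are `0011`. Accept only at E, where the string currently ends in `0011`.
A 5-state machine:
       0  1 
>  A   B  A 
   B   C  A 
   C   C  D 
   D   B  E 
 * E   B  A 
(> = start, * = accepting)

start=A accept=E A-0->B A-1->A B-0->C B-1->A C-0->C C-1->D D-0->B D-1->E E-0->B E-1->A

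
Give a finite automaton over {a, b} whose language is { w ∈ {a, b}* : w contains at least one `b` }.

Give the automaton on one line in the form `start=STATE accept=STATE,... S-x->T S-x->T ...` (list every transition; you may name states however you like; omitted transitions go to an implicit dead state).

Count `b`s, saturating at 2: state s0 means no `b` yet, s1 means one `b` seen, s2 means more than one. Each `b` increments (capped at s2); other symbols loop. Accept from {s1, s2}.
With 3 states:
        a   b  
>  s0   s0  s1 
 * s1   s1  s2 
 * s2   s2  s2 
(> = start, * = accepting)

start=s0 accept=s1,s2 s0-a->s0 s0-b->s1 s1-a->s1 s1-b->s2 s2-a->s2 s2-b->s2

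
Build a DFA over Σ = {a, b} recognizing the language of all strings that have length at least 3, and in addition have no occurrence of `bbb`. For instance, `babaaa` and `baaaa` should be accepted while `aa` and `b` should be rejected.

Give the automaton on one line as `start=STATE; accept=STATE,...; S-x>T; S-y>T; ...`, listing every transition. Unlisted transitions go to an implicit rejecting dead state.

start=s0; accept=s6,s7,s8,s10,s11,s12; s0-a>s1; s0-b>s2; s1-a>s3; s1-b>s4; s2-a>s3; s2-b>s5; s3-a>s6; s3-b>s7; s4-a>s6; s4-b>s8; s5-a>s6; s5-b>s9; s6-a>s10; s6-b>s11; s7-a>s10; s7-b>s12; s8-a>s10; s8-b>s13; s9-a>s13; s9-b>s13; s10-a>s10; s10-b>s11; s11-a>s10; s11-b>s12; s12-a>s10; s12-b>s13; s13-a>s13; s13-b>s13

Handle the two conditions separately and then intersect. The first has 5 states tracking the input length, saturating at 4; the second has 4 states tracking partial matches of the forbidden pattern `bbb`. A product state is a pair (one from each), accepting exactly when both do.
14 states suffice.
          a    b  
>  s0     s1   s2 
   s1     s3   s4 
   s2     s3   s5 
   s3     s6   s7 
   s4     s6   s8 
   s5     s6   s9 
 * s6    s10  s11 
 * s7    s10  s12 
 * s8    s10  s13 
   s9    s13  s13 
 * s10   s10  s11 
 * s11   s10  s12 
 * s12   s10  s13 
   s13   s13  s13 
(> = start, * = accepting)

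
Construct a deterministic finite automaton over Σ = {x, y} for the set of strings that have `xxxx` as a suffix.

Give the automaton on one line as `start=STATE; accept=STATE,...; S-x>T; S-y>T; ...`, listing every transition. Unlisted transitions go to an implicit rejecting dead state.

Let each state record the length of the longest suffix of the input read so far that is also a prefix of `xxxx`. B means the last symbol is `x`; C means the last 2 symbols are `xx`; D means the last 3 symbols are `xxx`; E means the last 4 symbols are `xxxx`. Accept only at E, where the string currently ends in `xxxx`.
       x  y 
>  A   B  A 
   B   C  A 
   C   D  A 
   D   E  A 
 * E   E  A 
(> = start, * = accepting)

start=A; accept=E; A-x>B; A-y>A; B-x>C; B-y>A; C-x>D; C-y>A; D-x>E; D-y>A; E-x>E; E-y>A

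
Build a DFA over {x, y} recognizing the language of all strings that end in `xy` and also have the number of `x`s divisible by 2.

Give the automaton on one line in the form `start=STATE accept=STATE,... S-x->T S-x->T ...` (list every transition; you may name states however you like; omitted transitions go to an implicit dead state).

start=S0 accept=S3 S0-x->S1 S0-y->S0 S1-x->S2 S1-y->S1 S2-x->S1 S2-y->S3 S3-x->S1 S3-y->S0

Run two small machines in parallel and take their product. One (3 states) tracks how much of the suffix `xy` has currently been matched; the other (2 states) tracks the count of `x`s modulo 2. Each combined state is a pair, one component from each; accept when both components accept. Minimizing collapses redundant product states.
        x   y  
>  S0   S1  S0 
   S1   S2  S1 
   S2   S1  S3 
 * S3   S1  S0 
(> = start, * = accepting)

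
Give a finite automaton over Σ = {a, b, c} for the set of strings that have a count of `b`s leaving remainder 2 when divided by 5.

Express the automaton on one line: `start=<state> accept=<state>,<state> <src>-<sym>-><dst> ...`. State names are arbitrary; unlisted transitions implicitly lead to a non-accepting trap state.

The only thing that matters is how many `b`s have appeared, reduced mod 5. Use one state per residue: q0 for 0, …, q4 for 4. Reading `b` moves to the next residue; anything else stays put. q2 is accepting.
5 states suffice.
        a   b   c  
>  q0   q0  q1  q0 
   q1   q1  q2  q1 
 * q2   q2  q3  q2 
   q3   q3  q4  q3 
   q4   q4  q0  q4 
(> = start, * = accepting)

start=q0 accept=q2 q0-a->q0 q0-b->q1 q0-c->q0 q1-a->q1 q1-b->q2 q1-c->q1 q2-a->q2 q2-b->q3 q2-c->q2 q3-a->q3 q3-b->q4 q3-c->q3 q4-a->q4 q4-b->q0 q4-c->q4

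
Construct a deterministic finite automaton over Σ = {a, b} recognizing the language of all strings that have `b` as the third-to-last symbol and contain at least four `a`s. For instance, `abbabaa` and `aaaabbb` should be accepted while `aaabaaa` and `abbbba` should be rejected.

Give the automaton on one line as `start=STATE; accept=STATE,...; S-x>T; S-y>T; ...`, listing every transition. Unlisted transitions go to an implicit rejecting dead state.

Handle the two conditions separately and then intersect. The first has 15 states tracking the last 3 symbols read; the second has 6 states tracking the count of `a`s, saturating at 5. A product state is a pair (one from each), accepting exactly when both do. Equivalent product states are then merged.
16 states suffice.
          a    b  
>  s0     s1   s0 
   s1     s2   s1 
   s2     s3   s4 
   s3     s5   s6 
   s4     s7   s4 
   s5     s5   s8 
   s6     s9  s10 
   s7    s11   s6 
   s8     s9  s12 
   s9    s11  s13 
   s10   s14  s10 
 * s11    s5   s8 
   s12   s14  s15 
 * s13    s9  s12 
 * s14   s11  s13 
 * s15   s14  s15 
(> = start, * = accepting)

start=s0; accept=s11,s13,s14,s15; s0-a>s1; s0-b>s0; s1-a>s2; s1-b>s1; s2-a>s3; s2-b>s4; s3-a>s5; s3-b>s6; s4-a>s7; s4-b>s4; s5-a>s5; s5-b>s8; s6-a>s9; s6-b>s10; s7-a>s11; s7-b>s6; s8-a>s9; s8-b>s12; s9-a>s11; s9-b>s13; s10-a>s14; s10-b>s10; s11-a>s5; s11-b>s8; s12-a>s14; s12-b>s15; s13-a>s9; s13-b>s12; s14-a>s11; s14-b>s13; s15-a>s14; s15-b>s15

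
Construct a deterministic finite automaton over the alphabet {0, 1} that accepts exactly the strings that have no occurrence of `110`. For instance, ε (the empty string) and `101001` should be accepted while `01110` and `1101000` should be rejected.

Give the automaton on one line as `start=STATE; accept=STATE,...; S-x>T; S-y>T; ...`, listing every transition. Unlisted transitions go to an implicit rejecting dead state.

Track partial matches of the forbidden pattern `110`. State D is a dead state reached once `110` has occurred; every other state accepts. A means no part of `110` is currently matched.
       0  1 
>* A   A  B 
 * B   A  C 
 * C   D  C 
   D   D  D 
(> = start, * = accepting)

start=A; accept=A,B,C; A-0>A; A-1>B; B-0>A; B-1>C; C-0>D; C-1>C; D-0>D; D-1>D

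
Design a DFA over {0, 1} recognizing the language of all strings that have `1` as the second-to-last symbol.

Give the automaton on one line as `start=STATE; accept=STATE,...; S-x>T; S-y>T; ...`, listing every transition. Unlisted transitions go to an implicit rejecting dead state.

start=S0; accept=S5,S6; S0-0>S1; S0-1>S2; S1-0>S3; S1-1>S4; S2-0>S5; S2-1>S6; S3-0>S3; S3-1>S4; S4-0>S5; S4-1>S6; S5-0>S3; S5-1>S4; S6-0>S5; S6-1>S6

Because acceptance depends on a position counted from the end, the machine has to buffer the most recent 2 symbols. Make each state the string of the last up-to-2 symbols read; on input `x` shift the window left and append `x`. Accept when the buffered window has length 2 and begins with `1`.
        0   1  
>  S0   S1  S2 
   S1   S3  S4 
   S2   S5  S6 
   S3   S3  S4 
   S4   S5  S6 
 * S5   S3  S4 
 * S6   S5  S6 
(> = start, * = accepting)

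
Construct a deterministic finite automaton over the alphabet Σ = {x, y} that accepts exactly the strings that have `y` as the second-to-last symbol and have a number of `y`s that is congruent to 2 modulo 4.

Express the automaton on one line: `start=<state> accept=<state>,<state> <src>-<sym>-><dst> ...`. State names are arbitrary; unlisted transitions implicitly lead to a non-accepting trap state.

Handle the two conditions separately and then intersect. One (7 states) tracks the last 2 symbols read; the other (4 states) tracks the count of `y`s modulo 4. Each combined state is a pair, one component from each; accept when both components accept.
19 states suffice.
          x    y  
>  q0     q1   q2 
   q1     q3   q4 
   q2     q5   q6 
   q3     q3   q4 
   q4     q5   q6 
   q5     q7   q8 
 * q6     q9  q10 
   q7     q7   q8 
   q8     q9  q10 
 * q9    q11  q12 
   q10   q13  q14 
   q11   q11  q12 
   q12   q13  q14 
   q13   q15  q16 
   q14   q17  q18 
   q15   q15  q16 
   q16   q17  q18 
   q17    q3   q4 
   q18    q5   q6 
(> = start, * = accepting)

start=q0 accept=q6,q9 q0-x->q1 q0-y->q2 q1-x->q3 q1-y->q4 q2-x->q5 q2-y->q6 q3-x->q3 q3-y->q4 q4-x->q5 q4-y->q6 q5-x->q7 q5-y->q8 q6-x->q9 q6-y->q10 q7-x->q7 q7-y->q8 q8-x->q9 q8-y->q10 q9-x->q11 q9-y->q12 q10-x->q13 q10-y->q14 q11-x->q11 q11-y->q12 q12-x->q13 q12-y->q14 q13-x->q15 q13-y->q16 q14-x->q17 q14-y->q18 q15-x->q15 q15-y->q16 q16-x->q17 q16-y->q18 q17-x->q3 q17-y->q4 q18-x->q5 q18-y->q6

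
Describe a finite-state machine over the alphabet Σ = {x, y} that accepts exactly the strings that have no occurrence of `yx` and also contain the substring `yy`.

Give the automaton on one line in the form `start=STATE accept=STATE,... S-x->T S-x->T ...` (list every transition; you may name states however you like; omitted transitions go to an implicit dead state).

start=s0 accept=s3 s0-x->s0 s0-y->s1 s1-x->s2 s1-y->s3 s2-x->s2 s2-y->s2 s3-x->s2 s3-y->s3

Handle the two conditions separately and then intersect. One (3 states) tracks partial matches of the forbidden pattern `yx`; the other (3 states) tracks whether and how much of `yy` has been seen. Each combined state is a pair, one component from each; accept when both components accept. Equivalent product states are then merged.
4 states suffice.
        x   y  
>  s0   s0  s1 
   s1   s2  s3 
   s2   s2  s2 
 * s3   s2  s3 
(> = start, * = accepting)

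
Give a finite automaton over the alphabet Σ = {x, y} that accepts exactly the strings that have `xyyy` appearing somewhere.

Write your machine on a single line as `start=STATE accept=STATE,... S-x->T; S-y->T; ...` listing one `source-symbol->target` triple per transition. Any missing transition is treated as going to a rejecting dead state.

Track how much of `xyyy` has been matched so far: state S0 is no progress, S4 is the absorbing accept state reached once `xyyy` has occurred. Intermediate states record partial matches; on a mismatch, fall back to the longest reusable overlap.
A 5-state machine:
        x   y  
>  S0   S1  S0 
   S1   S1  S2 
   S2   S1  S3 
   S3   S1  S4 
 * S4   S4  S4 
(> = start, * = accepting)

start=S0; accept=S4; S0-x->S1; S0-y->S0; S1-x->S1; S1-y->S2; S2-x->S1; S2-y->S3; S3-x->S1; S3-y->S4; S4-x->S4; S4-y->S4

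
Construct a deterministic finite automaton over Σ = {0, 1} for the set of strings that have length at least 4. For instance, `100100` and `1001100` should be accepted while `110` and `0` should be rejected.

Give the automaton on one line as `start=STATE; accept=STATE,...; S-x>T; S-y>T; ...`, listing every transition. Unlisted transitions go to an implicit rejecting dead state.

We only need to distinguish lengths 0, 1, …, 4, and '>4'. Chain S0 → S1 → S2 → S3 → S4 → S5 on every symbol, with S5 looping. Accepting states: {S4, S5}.
With 6 states:
        0   1  
>  S0   S1  S1 
   S1   S2  S2 
   S2   S3  S3 
   S3   S4  S4 
 * S4   S5  S5 
 * S5   S5  S5 
(> = start, * = accepting)

start=S0; accept=S4,S5; S0-0>S1; S0-1>S1; S1-0>S2; S1-1>S2; S2-0>S3; S2-1>S3; S3-0>S4; S3-1>S4; S4-0>S5; S4-1>S5; S5-0>S5; S5-1>S5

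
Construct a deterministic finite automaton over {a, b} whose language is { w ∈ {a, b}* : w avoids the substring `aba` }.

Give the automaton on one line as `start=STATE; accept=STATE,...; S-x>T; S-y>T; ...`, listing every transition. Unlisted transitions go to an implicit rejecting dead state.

start=q0; accept=q0,q1,q2; q0-a>q1; q0-b>q0; q1-a>q1; q1-b>q2; q2-a>q3; q2-b>q0; q3-a>q3; q3-b>q3

This is the complement of 'contains `aba`'. Use the same substring-matching states — q0 through q3 holding how much of `aba` has just been matched — but flip the accepting set: everything except the trap q3 accepts.
With 4 states:
        a   b  
>* q0   q1  q0 
 * q1   q1  q2 
 * q2   q3  q0 
   q3   q3  q3 
(> = start, * = accepting)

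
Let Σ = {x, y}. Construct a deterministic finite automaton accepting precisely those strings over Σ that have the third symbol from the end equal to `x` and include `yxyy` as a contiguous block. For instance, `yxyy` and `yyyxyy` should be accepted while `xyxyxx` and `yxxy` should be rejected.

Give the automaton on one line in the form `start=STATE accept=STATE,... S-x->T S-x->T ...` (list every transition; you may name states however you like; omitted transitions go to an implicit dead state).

start=q0 accept=q4,q9,q10,q11 q0-x->q0 q0-y->q1 q1-x->q2 q1-y->q1 q2-x->q0 q2-y->q3 q3-x->q2 q3-y->q4 q4-x->q5 q4-y->q6 q5-x->q7 q5-y->q8 q6-x->q5 q6-y->q6 q7-x->q9 q7-y->q10 q8-x->q11 q8-y->q4 q9-x->q9 q9-y->q10 q10-x->q11 q10-y->q4 q11-x->q7 q11-y->q8

Run two small machines in parallel and take their product. The first has 15 states tracking the last 3 symbols read; the second has 5 states tracking whether and how much of `yxyy` has been seen. A product state is a pair (one from each), accepting exactly when both do. Equivalent product states are then merged.
With 12 states:
          x    y  
>  q0     q0   q1 
   q1     q2   q1 
   q2     q0   q3 
   q3     q2   q4 
 * q4     q5   q6 
   q5     q7   q8 
   q6     q5   q6 
   q7     q9  q10 
   q8    q11   q4 
 * q9     q9  q10 
 * q10   q11   q4 
 * q11    q7   q8 
(> = start, * = accepting)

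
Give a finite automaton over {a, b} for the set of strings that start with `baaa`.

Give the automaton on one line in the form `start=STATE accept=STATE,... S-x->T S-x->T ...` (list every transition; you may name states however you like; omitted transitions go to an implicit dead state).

start=q0 accept=q4 q0-a->q5 q0-b->q1 q1-a->q2 q1-b->q5 q2-a->q3 q2-b->q5 q3-a->q4 q3-b->q5 q4-a->q4 q4-b->q4 q5-a->q5 q5-b->q5

Walk along `baaa` while the input agrees: from q0 take `b` to q1, and so on. Any deviation drops to the rejecting sink q5. Once q4 is reached the prefix is confirmed and every continuation is accepted.
6 states suffice.
        a   b  
>  q0   q5  q1 
   q1   q2  q5 
   q2   q3  q5 
   q3   q4  q5 
 * q4   q4  q4 
   q5   q5  q5 
(> = start, * = accepting)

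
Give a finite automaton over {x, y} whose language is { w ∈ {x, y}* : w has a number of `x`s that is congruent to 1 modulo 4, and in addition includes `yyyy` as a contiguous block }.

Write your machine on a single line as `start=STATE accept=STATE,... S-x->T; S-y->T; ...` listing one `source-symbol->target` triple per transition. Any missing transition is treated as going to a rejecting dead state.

start=s0; accept=s16; s0-x->s1; s0-y->s2; s1-x->s3; s1-y->s4; s2-x->s1; s2-y->s5; s3-x->s6; s3-y->s7; s4-x->s3; s4-y->s8; s5-x->s1; s5-y->s9; s6-x->s0; s6-y->s10; s7-x->s6; s7-y->s11; s8-x->s3; s8-y->s12; s9-x->s1; s9-y->s13; s10-x->s0; s10-y->s14; s11-x->s6; s11-y->s15; s12-x->s3; s12-y->s16; s13-x->s16; s13-y->s13; s14-x->s0; s14-y->s17; s15-x->s6; s15-y->s18; s16-x->s18; s16-y->s16; s17-x->s0; s17-y->s19; s18-x->s19; s18-y->s18; s19-x->s13; s19-y->s19

Handle the two conditions separately and then intersect. The first has 4 states tracking the count of `x`s modulo 4; the second has 5 states tracking whether and how much of `yyyy` has been seen. A product state is a pair (one from each), accepting exactly when both do.
          x    y  
>  s0     s1   s2 
   s1     s3   s4 
   s2     s1   s5 
   s3     s6   s7 
   s4     s3   s8 
   s5     s1   s9 
   s6     s0  s10 
   s7     s6  s11 
   s8     s3  s12 
   s9     s1  s13 
   s10    s0  s14 
   s11    s6  s15 
   s12    s3  s16 
   s13   s16  s13 
   s14    s0  s17 
   s15    s6  s18 
 * s16   s18  s16 
   s17    s0  s19 
   s18   s19  s18 
   s19   s13  s19 
(> = start, * = accepting)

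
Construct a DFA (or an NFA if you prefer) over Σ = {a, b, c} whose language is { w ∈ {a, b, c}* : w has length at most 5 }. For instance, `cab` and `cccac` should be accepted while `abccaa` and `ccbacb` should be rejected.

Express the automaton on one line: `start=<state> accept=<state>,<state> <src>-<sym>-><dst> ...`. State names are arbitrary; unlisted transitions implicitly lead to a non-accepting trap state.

start=S0 accept=S0,S1,S2,S3,S4,S5 S0-a->S1 S0-b->S1 S0-c->S1 S1-a->S2 S1-b->S2 S1-c->S2 S2-a->S3 S2-b->S3 S2-c->S3 S3-a->S4 S3-b->S4 S3-c->S4 S4-a->S5 S4-b->S5 S4-c->S5 S5-a->S6 S5-b->S6 S5-c->S6 S6-a->S6 S6-b->S6 S6-c->S6

We only need to distinguish lengths 0, 1, …, 5, and '>5'. Chain S0 → S1 → S2 → S3 → S4 → S5 → S6 on every symbol, with S6 looping. Accepting states: {S0, S1, S2, S3, S4, S5}.
7 states suffice.
        a   b   c  
>* S0   S1  S1  S1 
 * S1   S2  S2  S2 
 * S2   S3  S3  S3 
 * S3   S4  S4  S4 
 * S4   S5  S5  S5 
 * S5   S6  S6  S6 
   S6   S6  S6  S6 
(> = start, * = accepting)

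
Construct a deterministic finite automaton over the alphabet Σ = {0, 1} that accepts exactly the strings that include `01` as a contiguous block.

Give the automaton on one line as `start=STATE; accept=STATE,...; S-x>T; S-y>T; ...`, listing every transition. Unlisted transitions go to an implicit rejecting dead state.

Track how much of `01` has been matched so far: state A is no progress, C is the absorbing accept state reached once `01` has occurred. Intermediate states record partial matches; on a mismatch, fall back to the longest reusable overlap.
A 3-state machine:
       0  1 
>  A   B  A 
   B   B  C 
 * C   C  C 
(> = start, * = accepting)

start=A; accept=C; A-0>B; A-1>A; B-0>B; B-1>C; C-0>C; C-1>C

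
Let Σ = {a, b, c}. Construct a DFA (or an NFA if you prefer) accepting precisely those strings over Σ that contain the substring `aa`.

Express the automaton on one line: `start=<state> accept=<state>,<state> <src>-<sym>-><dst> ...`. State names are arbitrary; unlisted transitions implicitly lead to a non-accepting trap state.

start=q0 accept=q2 q0-a->q1 q0-b->q0 q0-c->q0 q1-a->q2 q1-b->q0 q1-c->q0 q2-a->q2 q2-b->q2 q2-c->q2

Track how much of `aa` has been matched so far: state q0 is no progress, q2 is the absorbing accept state reached once `aa` has occurred. Intermediate states record partial matches; on a mismatch, fall back to the longest reusable overlap.
A 3-state machine:
        a   b   c  
>  q0   q1  q0  q0 
   q1   q2  q0  q0 
 * q2   q2  q2  q2 
(> = start, * = accepting)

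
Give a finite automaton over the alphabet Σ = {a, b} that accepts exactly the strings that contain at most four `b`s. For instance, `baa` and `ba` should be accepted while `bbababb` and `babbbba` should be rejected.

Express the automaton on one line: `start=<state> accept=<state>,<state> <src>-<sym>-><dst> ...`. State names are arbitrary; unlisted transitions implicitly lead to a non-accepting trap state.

Only the number of `b`s matters, and only up to 5. Make a chain q0 → q1 → q2 → q3 → q4 → q5 advanced by each `b` (with q5 absorbing); every other symbol self-loops. The accepting set is {q0, q1, q2, q3, q4}.
With 6 states:
        a   b  
>* q0   q0  q1 
 * q1   q1  q2 
 * q2   q2  q3 
 * q3   q3  q4 
 * q4   q4  q5 
   q5   q5  q5 
(> = start, * = accepting)

start=q0 accept=q0,q1,q2,q3,q4 q0-a->q0 q0-b->q1 q1-a->q1 q1-b->q2 q2-a->q2 q2-b->q3 q3-a->q3 q3-b->q4 q4-a->q4 q4-b->q5 q5-a->q5 q5-b->q5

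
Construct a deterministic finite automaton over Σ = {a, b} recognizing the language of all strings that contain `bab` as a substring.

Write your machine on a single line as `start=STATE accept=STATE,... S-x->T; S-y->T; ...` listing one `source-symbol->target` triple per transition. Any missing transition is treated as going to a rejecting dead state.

Track how much of `bab` has been matched so far: state q0 is no progress, q3 is the absorbing accept state reached once `bab` has occurred. Intermediate states record partial matches; on a mismatch, fall back to the longest reusable overlap.
A 4-state machine:
        a   b  
>  q0   q0  q1 
   q1   q2  q1 
   q2   q0  q3 
 * q3   q3  q3 
(> = start, * = accepting)

start=q0; accept=q3; q0-a->q0; q0-b->q1; q1-a->q2; q1-b->q1; q2-a->q0; q2-b->q3; q3-a->q3; q3-b->q3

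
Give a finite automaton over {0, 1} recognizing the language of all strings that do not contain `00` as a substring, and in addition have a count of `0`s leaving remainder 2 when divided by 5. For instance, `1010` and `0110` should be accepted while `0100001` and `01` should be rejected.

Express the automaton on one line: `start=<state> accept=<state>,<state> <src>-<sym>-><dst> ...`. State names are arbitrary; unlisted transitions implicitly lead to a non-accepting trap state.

start=A accept=E,F A-0->B A-1->A B-0->C B-1->D C-0->C C-1->C D-0->E D-1->D E-0->C E-1->F F-0->G F-1->F G-0->C G-1->H H-0->I H-1->H I-0->C I-1->J J-0->K J-1->J K-0->C K-1->A

Run two small machines in parallel and take their product. The first has 3 states tracking partial matches of the forbidden pattern `00`; the second has 5 states tracking the count of `0`s modulo 5. A product state is a pair (one from each), accepting exactly when both do. After merging equivalent states the machine shrinks.
An 11-state machine:
       0  1 
>  A   B  A 
   B   C  D 
   C   C  C 
   D   E  D 
 * E   C  F 
 * F   G  F 
   G   C  H 
   H   I  H 
   I   C  J 
   J   K  J 
   K   C  A 
(> = start, * = accepting)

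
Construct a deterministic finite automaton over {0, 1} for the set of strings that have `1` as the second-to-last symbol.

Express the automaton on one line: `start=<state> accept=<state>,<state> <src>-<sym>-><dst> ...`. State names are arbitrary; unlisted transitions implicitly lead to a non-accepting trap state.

start=s0 accept=s5,s6 s0-0->s1 s0-1->s2 s1-0->s3 s1-1->s4 s2-0->s5 s2-1->s6 s3-0->s3 s3-1->s4 s4-0->s5 s4-1->s6 s5-0->s3 s5-1->s4 s6-0->s5 s6-1->s6

A DFA must remember the last 2 symbols (since which symbol is second-to-last isn't known until the input ends). Use one state per possible window of the last ≤2 symbols; accept from those whose window starts with `1`.
7 states suffice.
        0   1  
>  s0   s1  s2 
   s1   s3  s4 
   s2   s5  s6 
   s3   s3  s4 
   s4   s5  s6 
 * s5   s3  s4 
 * s6   s5  s6 
(> = start, * = accepting)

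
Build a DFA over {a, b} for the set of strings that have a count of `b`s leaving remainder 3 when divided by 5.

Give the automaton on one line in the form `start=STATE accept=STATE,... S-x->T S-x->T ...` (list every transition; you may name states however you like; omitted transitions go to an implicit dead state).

Keep the running count of `b`s modulo 5: each `b` advances along the cycle s0 → s1 → s2 → s3 → s4 → s0 while other symbols loop. Accept at s3.
        a   b  
>  s0   s0  s1 
   s1   s1  s2 
   s2   s2  s3 
 * s3   s3  s4 
   s4   s4  s0 
(> = start, * = accepting)

start=s0 accept=s3 s0-a->s0 s0-b->s1 s1-a->s1 s1-b->s2 s2-a->s2 s2-b->s3 s3-a->s3 s3-b->s4 s4-a->s4 s4-b->s0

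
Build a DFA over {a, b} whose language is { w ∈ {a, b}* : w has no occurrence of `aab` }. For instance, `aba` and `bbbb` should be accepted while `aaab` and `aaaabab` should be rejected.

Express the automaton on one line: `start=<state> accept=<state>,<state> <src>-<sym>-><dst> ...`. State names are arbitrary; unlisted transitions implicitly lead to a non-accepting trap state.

Track partial matches of the forbidden pattern `aab`. State q3 is a dead state reached once `aab` has occurred; every other state accepts. q0 means no part of `aab` is currently matched.
4 states suffice.
        a   b  
>* q0   q1  q0 
 * q1   q2  q0 
 * q2   q2  q3 
   q3   q3  q3 
(> = start, * = accepting)

start=q0 accept=q0,q1,q2 q0-a->q1 q0-b->q0 q1-a->q2 q1-b->q0 q2-a->q2 q2-b->q3 q3-a->q3 q3-b->q3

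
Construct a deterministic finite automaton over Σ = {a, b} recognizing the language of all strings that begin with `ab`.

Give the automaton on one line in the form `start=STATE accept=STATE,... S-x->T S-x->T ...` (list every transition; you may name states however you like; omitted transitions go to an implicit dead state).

start=q0 accept=q2 q0-a->q1 q0-b->q3 q1-a->q3 q1-b->q2 q2-a->q2 q2-b->q2 q3-a->q3 q3-b->q3

Check the first 2 symbols one by one: q0 through q1 record how many have matched `ab` so far; any wrong symbol goes to the dead state q3. After all 2 match we enter the accepting sink q2.
With 4 states:
        a   b  
>  q0   q1  q3 
   q1   q3  q2 
 * q2   q2  q2 
   q3   q3  q3 
(> = start, * = accepting)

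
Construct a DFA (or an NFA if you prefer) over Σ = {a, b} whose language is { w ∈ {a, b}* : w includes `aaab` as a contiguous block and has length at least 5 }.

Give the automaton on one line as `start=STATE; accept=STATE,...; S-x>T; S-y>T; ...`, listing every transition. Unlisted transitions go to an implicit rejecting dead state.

start=q0; accept=q9; q0-a>q1; q0-b>q2; q1-a>q3; q1-b>q2; q2-a>q4; q2-b>q2; q3-a>q5; q3-b>q2; q4-a>q6; q4-b>q2; q5-a>q7; q5-b>q8; q6-a>q7; q6-b>q2; q7-a>q7; q7-b>q9; q8-a>q9; q8-b>q9; q9-a>q9; q9-b>q9

Run two small machines in parallel and take their product. One (5 states) tracks whether and how much of `aaab` has been seen; the other (7 states) tracks the input length, saturating at 6. Each combined state is a pair, one component from each; accept when both components accept. Minimizing collapses redundant product states.
        a   b  
>  q0   q1  q2 
   q1   q3  q2 
   q2   q4  q2 
   q3   q5  q2 
   q4   q6  q2 
   q5   q7  q8 
   q6   q7  q2 
   q7   q7  q9 
   q8   q9  q9 
 * q9   q9  q9 
(> = start, * = accepting)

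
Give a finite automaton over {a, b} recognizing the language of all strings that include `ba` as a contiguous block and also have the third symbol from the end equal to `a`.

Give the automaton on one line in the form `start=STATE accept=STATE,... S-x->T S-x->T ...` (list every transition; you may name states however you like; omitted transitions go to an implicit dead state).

Run two small machines in parallel and take their product. One (3 states) tracks whether and how much of `ba` has been seen; the other (15 states) tracks the last 3 symbols read. Each combined state is a pair, one component from each; accept when both components accept. After merging equivalent states the machine shrinks.
          a    b  
>  S0     S1   S2 
   S1     S1   S3 
   S2     S4   S2 
   S3     S5   S2 
   S4     S6   S7 
 * S5     S6   S7 
   S6     S8   S9 
   S7     S5  S10 
 * S8     S8   S9 
 * S9     S5  S10 
 * S10    S4   S2 
(> = start, * = accepting)

start=S0 accept=S5,S8,S9,S10 S0-a->S1 S0-b->S2 S1-a->S1 S1-b->S3 S2-a->S4 S2-b->S2 S3-a->S5 S3-b->S2 S4-a->S6 S4-b->S7 S5-a->S6 S5-b->S7 S6-a->S8 S6-b->S9 S7-a->S5 S7-b->S10 S8-a->S8 S8-b->S9 S9-a->S5 S9-b->S10 S10-a->S4 S10-b->S2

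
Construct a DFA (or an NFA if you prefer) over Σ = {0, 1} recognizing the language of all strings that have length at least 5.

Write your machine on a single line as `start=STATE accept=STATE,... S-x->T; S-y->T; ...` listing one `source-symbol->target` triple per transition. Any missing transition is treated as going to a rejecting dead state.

start=q0; accept=q5,q6; q0-0->q1; q0-1->q1; q1-0->q2; q1-1->q2; q2-0->q3; q2-1->q3; q3-0->q4; q3-1->q4; q4-0->q5; q4-1->q5; q5-0->q6; q5-1->q6; q6-0->q6; q6-1->q6

Count input length up to 6: every symbol moves from q0 toward q6, which means 'more than 5' and absorbs. Accept from {q5, q6}.
7 states suffice.
        0   1  
>  q0   q1  q1 
   q1   q2  q2 
   q2   q3  q3 
   q3   q4  q4 
   q4   q5  q5 
 * q5   q6  q6 
 * q6   q6  q6 
(> = start, * = accepting)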